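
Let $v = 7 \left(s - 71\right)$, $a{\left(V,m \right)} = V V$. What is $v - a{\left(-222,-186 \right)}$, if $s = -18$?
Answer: $-49907$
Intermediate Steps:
$a{\left(V,m \right)} = V^{2}$
$v = -623$ ($v = 7 \left(-18 - 71\right) = 7 \left(-89\right) = -623$)
$v - a{\left(-222,-186 \right)} = -623 - \left(-222\right)^{2} = -623 - 49284 = -49907$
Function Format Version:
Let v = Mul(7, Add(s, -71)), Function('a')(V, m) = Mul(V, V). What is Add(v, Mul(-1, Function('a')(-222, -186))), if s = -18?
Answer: -49907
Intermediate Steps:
Function('a')(V, m) = Pow(V, 2)
v = -623 (v = Mul(7, Add(-18, -71)) = Mul(7, -89) = -623)
Add(v, Mul(-1, Function('a')(-222, -186))) = Add(-623, Mul(-1, Pow(-222, 2))) = Add(-623, Mul(-1, 49284)) = Add(-623, -49284) = -49907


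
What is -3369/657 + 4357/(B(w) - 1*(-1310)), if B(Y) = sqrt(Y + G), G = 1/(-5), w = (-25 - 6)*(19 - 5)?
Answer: (-1123*sqrt(10855) + 2584735*I)/(219*(sqrt(10855) - 6550*I)) ≈ -1.8027 - 0.052891*I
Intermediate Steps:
w = -434 (w = -31*14 = -434)
G = -1/5 ≈ -0.20000
B(Y) = sqrt(-1/5 + Y) (B(Y) = sqrt(Y - 1/5) = sqrt(-1/5 + Y))
-3369/657 + 4357/(B(w) - 1*(-1310)) = -3369/657 + 4357/(sqrt(-5 + 25*(-434))/5 - 1*(-1310)) = -3369*1/657 + 4357/(sqrt(-5 - 10850)/5 + 1310) = -1123/219 + 4357/(sqrt(-10855)/5 + 1310) = -1123/219 + 4357/((I*sqrt(10855))/5 + 1310) = -1123/219 + 4357/(I*sqrt(10855)/5 + 1310) = -1123/219 + 4357/(1310 + I*sqrt(10855)/5)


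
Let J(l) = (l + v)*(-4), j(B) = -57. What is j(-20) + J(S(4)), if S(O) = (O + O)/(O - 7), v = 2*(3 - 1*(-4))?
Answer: -307/3 ≈ -102.33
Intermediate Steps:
v = 14 (v = 2*(3 + 4) = 2*7 = 14)
S(O) = 2*O/(-7 + O) (S(O) = (2*O)/(-7 + O) = 2*O/(-7 + O))
J(l) = -56 - 4*l (J(l) = (l + 14)*(-4) = (14 + l)*(-4) = -56 - 4*l)
j(-20) + J(S(4)) = -57 + (-56 - 8*4/(-7 + 4)) = -57 + (-56 - 8*4/(-3)) = -57 + (-56 - 8*4*(-1)/3) = -57 + (-56 - 4*(-8/3)) = -57 + (-56 + 32/3) = -57 - 136/3 = -307/3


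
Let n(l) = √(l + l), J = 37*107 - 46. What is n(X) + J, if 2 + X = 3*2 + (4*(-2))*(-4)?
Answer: 3913 + 6*√2 ≈ 3921.5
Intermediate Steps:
J = 3913 (J = 3959 - 46 = 3913)
X = 36 (X = -2 + (3*2 + (4*(-2))*(-4)) = -2 + (6 - 8*(-4)) = -2 + (6 + 32) = -2 + 38 = 36)
n(l) = √2*√l (n(l) = √(2*l) = √2*√l)
n(X) + J = √2*√36 + 3913 = √2*6 + 3913 = 6*√2 + 3913 = 3913 + 6*√2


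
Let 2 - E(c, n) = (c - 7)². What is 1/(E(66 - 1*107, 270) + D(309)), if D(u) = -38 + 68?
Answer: -1/2272 ≈ -0.00044014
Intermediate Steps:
E(c, n) = 2 - (-7 + c)² (E(c, n) = 2 - (c - 7)² = 2 - (-7 + c)²)
D(u) = 30
1/(E(66 - 1*107, 270) + D(309)) = 1/((2 - (-7 + (66 - 1*107))²) + 30) = 1/((2 - (-7 + (66 - 107))²) + 30) = 1/((2 - (-7 - 41)²) + 30) = 1/((2 - 1*(-48)²) + 30) = 1/((2 - 1*2304) + 30) = 1/((2 - 2304) + 30) = 1/(-2302 + 30) = 1/(-2272) = -1/2272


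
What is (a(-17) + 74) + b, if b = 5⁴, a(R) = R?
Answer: 682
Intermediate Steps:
b = 625
(a(-17) + 74) + b = (-17 + 74) + 625 = 57 + 625 = 682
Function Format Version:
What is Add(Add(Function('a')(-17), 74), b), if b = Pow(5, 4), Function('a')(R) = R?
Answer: 682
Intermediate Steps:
b = 625
Add(Add(Function('a')(-17), 74), b) = Add(Add(-17, 74), 625) = Add(57, 625) = 682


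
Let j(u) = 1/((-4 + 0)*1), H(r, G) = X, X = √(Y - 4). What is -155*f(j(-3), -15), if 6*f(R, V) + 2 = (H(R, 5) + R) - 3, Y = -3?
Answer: 1085/8 - 155*I*√7/6 ≈ 135.63 - 68.349*I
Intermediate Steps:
X = I*√7 (X = √(-3 - 4) = √(-7) = I*√7 ≈ 2.6458*I)
H(r, G) = I*√7
j(u) = -¼ (j(u) = 1/(-4*1) = 1/(-4) = -¼)
f(R, V) = -⅚ + R/6 + I*√7/6 (f(R, V) = -⅓ + ((I*√7 + R) - 3)/6 = -⅓ + ((R + I*√7) - 3)/6 = -⅓ + (-3 + R + I*√7)/6 = -⅓ + (-½ + R/6 + I*√7/6) = -⅚ + R/6 + I*√7/6)
-155*f(j(-3), -15) = -155*(-⅚ + (⅙)*(-¼) + I*√7/6) = -155*(-⅚ - 1/24 + I*√7/6) = -155*(-7/8 + I*√7/6) = 1085/8 - 155*I*√7/6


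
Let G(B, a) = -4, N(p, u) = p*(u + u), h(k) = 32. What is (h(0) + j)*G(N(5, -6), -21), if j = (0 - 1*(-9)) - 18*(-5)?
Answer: -524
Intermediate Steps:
N(p, u) = 2*p*u (N(p, u) = p*(2*u) = 2*p*u)
j = 99 (j = (0 + 9) + 90 = 9 + 90 = 99)
(h(0) + j)*G(N(5, -6), -21) = (32 + 99)*(-4) = 131*(-4) = -524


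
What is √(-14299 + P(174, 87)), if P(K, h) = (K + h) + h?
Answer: I*√13951 ≈ 118.11*I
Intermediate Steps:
P(K, h) = K + 2*h
√(-14299 + P(174, 87)) = √(-14299 + (174 + 2*87)) = √(-14299 + (174 + 174)) = √(-14299 + 348) = √(-13951) = I*√13951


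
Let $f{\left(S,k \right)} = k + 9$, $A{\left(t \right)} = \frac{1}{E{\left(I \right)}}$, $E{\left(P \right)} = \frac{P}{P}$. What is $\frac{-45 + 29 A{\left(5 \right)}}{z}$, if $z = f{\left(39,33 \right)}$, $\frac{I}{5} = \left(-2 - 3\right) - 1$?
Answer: $- \frac{8}{21} \approx -0.38095$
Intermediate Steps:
$I = -30$ ($I = 5 \left(\left(-2 - 3\right) - 1\right) = 5 \left(-5 - 1\right) = 5 \left(-6\right) = -30$)
$E{\left(P \right)} = 1$
$A{\left(t \right)} = 1$ ($A{\left(t \right)} = 1^{-1} = 1$)
$f{\left(S,k \right)} = 9 + k$
$z = 42$ ($z = 9 + 33 = 42$)
$\frac{-45 + 29 A{\left(5 \right)}}{z} = \frac{-45 + 29 \cdot 1}{42} = \left(-45 + 29\right) \frac{1}{42} = \left(-16\right) \frac{1}{42} = - \frac{8}{21}$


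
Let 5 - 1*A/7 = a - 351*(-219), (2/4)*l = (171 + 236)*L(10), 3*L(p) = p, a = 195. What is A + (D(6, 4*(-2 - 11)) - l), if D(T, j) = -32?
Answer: -1626475/3 ≈ -5.4216e+5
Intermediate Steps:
L(p) = p/3
l = 8140/3 (l = 2*((171 + 236)*((⅓)*10)) = 2*(407*(10/3)) = 2*(4070/3) = 8140/3 ≈ 2713.3)
A = -539413 (A = 35 - 7*(195 - 351*(-219)) = 35 - 7*(195 + 76869) = 35 - 7*77064 = 35 - 539448 = -539413)
A + (D(6, 4*(-2 - 11)) - l) = -539413 + (-32 - 1*8140/3) = -539413 + (-32 - 8140/3) = -539413 - 8236/3 = -1626475/3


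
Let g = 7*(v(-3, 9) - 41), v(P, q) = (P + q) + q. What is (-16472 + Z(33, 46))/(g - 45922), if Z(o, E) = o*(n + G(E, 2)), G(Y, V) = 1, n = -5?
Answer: 4151/11526 ≈ 0.36014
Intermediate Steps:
v(P, q) = P + 2*q
Z(o, E) = -4*o (Z(o, E) = o*(-5 + 1) = o*(-4) = -4*o)
g = -182 (g = 7*((-3 + 2*9) - 41) = 7*((-3 + 18) - 41) = 7*(15 - 41) = 7*(-26) = -182)
(-16472 + Z(33, 46))/(g - 45922) = (-16472 - 4*33)/(-182 - 45922) = (-16472 - 132)/(-46104) = -16604*(-1/46104) = 4151/11526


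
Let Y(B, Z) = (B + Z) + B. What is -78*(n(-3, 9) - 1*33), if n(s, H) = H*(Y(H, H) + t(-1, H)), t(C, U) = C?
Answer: -15678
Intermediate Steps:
Y(B, Z) = Z + 2*B
n(s, H) = H*(-1 + 3*H) (n(s, H) = H*((H + 2*H) - 1) = H*(3*H - 1) = H*(-1 + 3*H))
-78*(n(-3, 9) - 1*33) = -78*(9*(-1 + 3*9) - 1*33) = -78*(9*(-1 + 27) - 33) = -78*(9*26 - 33) = -78*(234 - 33) = -78*201 = -15678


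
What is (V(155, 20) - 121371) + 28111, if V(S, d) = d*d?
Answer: -92860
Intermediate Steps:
V(S, d) = d²
(V(155, 20) - 121371) + 28111 = (20² - 121371) + 28111 = (400 - 121371) + 28111 = -120971 + 28111 = -92860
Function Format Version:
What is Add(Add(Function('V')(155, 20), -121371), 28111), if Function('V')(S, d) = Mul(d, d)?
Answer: -92860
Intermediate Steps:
Function('V')(S, d) = Pow(d, 2)
Add(Add(Function('V')(155, 20), -121371), 28111) = Add(Add(Pow(20, 2), -121371), 28111) = Add(Add(400, -121371), 28111) = Add(-120971, 28111) = -92860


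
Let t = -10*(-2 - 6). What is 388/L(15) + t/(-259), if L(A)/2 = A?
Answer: 49046/3885 ≈ 12.624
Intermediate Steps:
t = 80 (t = -10*(-8) = 80)
L(A) = 2*A
388/L(15) + t/(-259) = 388/((2*15)) + 80/(-259) = 388/30 + 80*(-1/259) = 388*(1/30) - 80/259 = 194/15 - 80/259 = 49046/3885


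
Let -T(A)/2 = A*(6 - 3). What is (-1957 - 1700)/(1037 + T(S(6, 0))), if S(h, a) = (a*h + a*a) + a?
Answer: -3657/1037 ≈ -3.5265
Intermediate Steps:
S(h, a) = a + a² + a*h (S(h, a) = (a*h + a²) + a = (a² + a*h) + a = a + a² + a*h)
T(A) = -6*A (T(A) = -2*A*(6 - 3) = -2*A*3 = -6*A)
(-1957 - 1700)/(1037 + T(S(6, 0))) = (-1957 - 1700)/(1037 - 0*(1 + 0 + 6)) = -3657/(1037 - 0*7) = -3657/(1037 - 6*0) = -3657/(1037 + 0) = -3657/1037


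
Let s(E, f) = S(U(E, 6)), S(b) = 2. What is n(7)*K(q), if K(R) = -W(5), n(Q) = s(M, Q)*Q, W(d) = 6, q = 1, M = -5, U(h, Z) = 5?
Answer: -84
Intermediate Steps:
s(E, f) = 2
n(Q) = 2*Q
K(R) = -6 (K(R) = -1*6 = -6)
n(7)*K(q) = (2*7)*(-6) = 14*(-6) = -84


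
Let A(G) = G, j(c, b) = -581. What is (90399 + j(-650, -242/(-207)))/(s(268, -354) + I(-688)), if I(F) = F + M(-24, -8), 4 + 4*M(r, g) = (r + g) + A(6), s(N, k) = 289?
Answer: -179636/813 ≈ -220.95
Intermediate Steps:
M(r, g) = ½ + g/4 + r/4 (M(r, g) = -1 + ((r + g) + 6)/4 = -1 + ((g + r) + 6)/4 = -1 + (6 + g + r)/4 = -1 + (3/2 + g/4 + r/4) = ½ + g/4 + r/4)
I(F) = -15/2 + F (I(F) = F + (½ + (¼)*(-8) + (¼)*(-24)) = F + (½ - 2 - 6) = F - 15/2 = -15/2 + F)
(90399 + j(-650, -242/(-207)))/(s(268, -354) + I(-688)) = (90399 - 581)/(289 + (-15/2 - 688)) = 89818/(289 - 1391/2) = 89818/(-813/2) = 89818*(-2/813) = -179636/813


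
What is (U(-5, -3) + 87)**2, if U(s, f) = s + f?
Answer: 6241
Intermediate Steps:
U(s, f) = f + s
(U(-5, -3) + 87)**2 = ((-3 - 5) + 87)**2 = (-8 + 87)**2 = 79**2 = 6241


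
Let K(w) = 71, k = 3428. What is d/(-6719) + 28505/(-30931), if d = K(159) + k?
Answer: -299752664/207825389 ≈ -1.4423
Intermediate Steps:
d = 3499 (d = 71 + 3428 = 3499)
d/(-6719) + 28505/(-30931) = 3499/(-6719) + 28505/(-30931) = 3499*(-1/6719) + 28505*(-1/30931) = -3499/6719 - 28505/30931 = -299752664/207825389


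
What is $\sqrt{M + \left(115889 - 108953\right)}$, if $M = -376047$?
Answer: $i \sqrt{369111} \approx 607.54 i$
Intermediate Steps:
$\sqrt{M + \left(115889 - 108953\right)} = \sqrt{-376047 + \left(115889 - 108953\right)} = \sqrt{-376047 + 6936} = \sqrt{-369111} = i \sqrt{369111}$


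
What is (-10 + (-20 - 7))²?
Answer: 1369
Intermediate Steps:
(-10 + (-20 - 7))² = (-10 - 27)² = (-37)² = 1369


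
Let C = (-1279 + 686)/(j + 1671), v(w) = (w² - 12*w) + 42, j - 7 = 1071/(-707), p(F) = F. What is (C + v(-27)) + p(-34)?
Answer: 179593932/169325 ≈ 1060.6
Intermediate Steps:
j = 554/101 (j = 7 + 1071/(-707) = 7 + 1071*(-1/707) = 7 - 153/101 = 554/101 ≈ 5.4851)
v(w) = 42 + w² - 12*w
C = -59893/169325 (C = (-1279 + 686)/(554/101 + 1671) = -593/169325/101 = -593*101/169325 = -59893/169325 ≈ -0.35372)
(C + v(-27)) + p(-34) = (-59893/169325 + (42 + (-27)² - 12*(-27))) - 34 = (-59893/169325 + (42 + 729 + 324)) - 34 = (-59893/169325 + 1095) - 34 = 185350982/169325 - 34 = 179593932/169325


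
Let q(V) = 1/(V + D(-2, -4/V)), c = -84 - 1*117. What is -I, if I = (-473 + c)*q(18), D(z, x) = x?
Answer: 3033/80 ≈ 37.912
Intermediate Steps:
c = -201 (c = -84 - 117 = -201)
q(V) = 1/(V - 4/V)
I = -3033/80 (I = (-473 - 201)*(18/(-4 + 18**2)) = -12132/(-4 + 324) = -12132/320 = -674*9/160 = -3033/80 ≈ -37.912)
-I = -1*(-3033/80) = 3033/80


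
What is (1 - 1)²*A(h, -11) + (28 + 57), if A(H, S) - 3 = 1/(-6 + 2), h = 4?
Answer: 85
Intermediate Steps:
A(H, S) = 11/4 (A(H, S) = 3 + 1/(-6 + 2) = 3 + 1/(-4) = 3 - ¼ = 11/4)
(1 - 1)²*A(h, -11) + (28 + 57) = (1 - 1)²*(11/4) + (28 + 57) = 0²*(11/4) + 85 = 0*(11/4) + 85 = 0 + 85 = 85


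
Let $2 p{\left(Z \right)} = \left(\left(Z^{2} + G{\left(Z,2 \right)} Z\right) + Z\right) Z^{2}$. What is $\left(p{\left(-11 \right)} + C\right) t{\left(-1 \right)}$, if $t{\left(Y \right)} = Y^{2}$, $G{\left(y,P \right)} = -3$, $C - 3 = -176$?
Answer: $\frac{16957}{2} \approx 8478.5$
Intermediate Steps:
$C = -173$ ($C = 3 - 176 = -173$)
$p{\left(Z \right)} = \frac{Z^{2} \left(Z^{2} - 2 Z\right)}{2}$ ($p{\left(Z \right)} = \frac{\left(\left(Z^{2} - 3 Z\right) + Z\right) Z^{2}}{2} = \frac{\left(Z^{2} - 2 Z\right) Z^{2}}{2} = \frac{Z^{2} \left(Z^{2} - 2 Z\right)}{2}$)
$\left(p{\left(-11 \right)} + C\right) t{\left(-1 \right)} = \left(\frac{\left(-11\right)^{3} \left(-2 - 11\right)}{2} - 173\right) \left(-1\right)^{2} = \left(\frac{1}{2} \left(-1331\right) \left(-13\right) - 173\right) 1 = \left(\frac{17303}{2} - 173\right) 1 = \frac{16957}{2} \cdot 1 = \frac{16957}{2}$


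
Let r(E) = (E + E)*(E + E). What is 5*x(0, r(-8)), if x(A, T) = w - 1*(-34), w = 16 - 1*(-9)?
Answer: 295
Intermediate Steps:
w = 25 (w = 16 + 9 = 25)
r(E) = 4*E**2 (r(E) = (2*E)*(2*E) = 4*E**2)
x(A, T) = 59 (x(A, T) = 25 - 1*(-34) = 25 + 34 = 59)
5*x(0, r(-8)) = 5*59 = 295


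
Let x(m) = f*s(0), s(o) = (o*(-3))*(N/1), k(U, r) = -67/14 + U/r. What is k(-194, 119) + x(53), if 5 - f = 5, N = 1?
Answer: -1527/238 ≈ -6.4160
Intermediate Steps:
f = 0 (f = 5 - 1*5 = 5 - 5 = 0)
k(U, r) = -67/14 + U/r (k(U, r) = -67*1/14 + U/r = -67/14 + U/r)
s(o) = -3*o (s(o) = (o*(-3))*(1/1) = (-3*o)*(1*1) = -3*o*1 = -3*o)
x(m) = 0 (x(m) = 0*(-3*0) = 0*0 = 0)
k(-194, 119) + x(53) = (-67/14 - 194/119) + 0 = -1527/238 + 0 = -1527/238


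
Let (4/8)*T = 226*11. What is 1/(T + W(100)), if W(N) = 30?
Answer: 1/5002 ≈ 0.00019992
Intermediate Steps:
T = 4972 (T = 2*(226*11) = 2*2486 = 4972)
1/(T + W(100)) = 1/(4972 + 30) = 1/5002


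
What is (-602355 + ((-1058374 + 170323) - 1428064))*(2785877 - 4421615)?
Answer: 4773852280860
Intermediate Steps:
(-602355 + ((-1058374 + 170323) - 1428064))*(2785877 - 4421615) = (-602355 + (-888051 - 1428064))*(-1635738) = (-602355 - 2316115)*(-1635738) = -2918470*(-1635738) = 4773852280860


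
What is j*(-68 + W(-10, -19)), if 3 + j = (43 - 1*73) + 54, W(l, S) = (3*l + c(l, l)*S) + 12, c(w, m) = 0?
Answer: -1806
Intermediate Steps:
W(l, S) = 12 + 3*l (W(l, S) = (3*l + 0*S) + 12 = (3*l + 0) + 12 = 3*l + 12 = 12 + 3*l)
j = 21 (j = -3 + ((43 - 1*73) + 54) = -3 + ((43 - 73) + 54) = -3 + (-30 + 54) = -3 + 24 = 21)
j*(-68 + W(-10, -19)) = 21*(-68 + (12 + 3*(-10))) = 21*(-68 + (12 - 30)) = 21*(-68 - 18) = 21*(-86) = -1806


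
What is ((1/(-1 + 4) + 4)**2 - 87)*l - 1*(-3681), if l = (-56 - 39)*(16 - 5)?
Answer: 674759/9 ≈ 74973.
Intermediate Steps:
l = -1045 (l = -95*11 = -1045)
((1/(-1 + 4) + 4)**2 - 87)*l - 1*(-3681) = ((1/(-1 + 4) + 4)**2 - 87)*(-1045) - 1*(-3681) = ((1/3 + 4)**2 - 87)*(-1045) + 3681 = ((13/3)**2 - 87)*(-1045) + 3681 = (169/9 - 87)*(-1045) + 3681 = -614/9*(-1045) + 3681 = 641630/9 + 3681 = 674759/9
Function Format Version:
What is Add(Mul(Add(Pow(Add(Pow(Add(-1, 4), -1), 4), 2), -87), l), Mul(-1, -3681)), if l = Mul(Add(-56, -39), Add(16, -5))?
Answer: Rational(674759, 9) ≈ 74973.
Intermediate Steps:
l = -1045 (l = Mul(-95, 11) = -1045)
Add(Mul(Add(Pow(Add(Pow(Add(-1, 4), -1), 4), 2), -87), l), Mul(-1, -3681)) = Add(Mul(Add(Pow(Add(Pow(Add(-1, 4), -1), 4), 2), -87), -1045), Mul(-1, -3681)) = Add(Mul(Add(Pow(Add(Pow(3, -1), 4), 2), -87), -1045), 3681) = Add(Mul(Add(Pow(Add(Rational(1, 3), 4), 2), -87), -1045), 3681) = Add(Mul(Add(Pow(Rational(13, 3), 2), -87), -1045), 3681) = Add(Mul(Add(Rational(169, 9), -87), -1045), 3681) = Add(Mul(Rational(-614, 9), -1045), 3681) = Add(Rational(641630, 9), 3681) = Rational(674759, 9)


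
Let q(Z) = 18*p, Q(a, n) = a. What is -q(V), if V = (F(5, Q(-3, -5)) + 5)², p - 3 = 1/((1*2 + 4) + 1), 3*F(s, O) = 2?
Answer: -396/7 ≈ -56.571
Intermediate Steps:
F(s, O) = ⅔ (F(s, O) = (⅓)*2 = ⅔)
p = 22/7 (p = 3 + 1/((1*2 + 4) + 1) = 3 + 1/((2 + 4) + 1) = 3 + 1/(6 + 1) = 3 + 1/7 = 3 + ⅐ = 22/7 ≈ 3.1429)
V = 289/9 (V = (⅔ + 5)² = (17/3)² = 289/9 ≈ 32.111)
q(Z) = 396/7 (q(Z) = 18*(22/7) = 396/7)
-q(V) = -1*396/7 = -396/7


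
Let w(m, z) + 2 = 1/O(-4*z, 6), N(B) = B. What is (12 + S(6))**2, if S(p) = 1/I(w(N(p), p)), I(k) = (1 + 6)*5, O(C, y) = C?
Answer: 177241/1225 ≈ 144.69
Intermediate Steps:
w(m, z) = -2 - 1/(4*z) (w(m, z) = -2 + 1/(-4*z) = -2 - 1/(4*z))
I(k) = 35 (I(k) = 7*5 = 35)
S(p) = 1/35
(12 + S(6))**2 = (12 + 1/35)**2 = (421/35)**2 = 177241/1225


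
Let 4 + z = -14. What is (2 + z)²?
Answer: 256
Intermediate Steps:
z = -18 (z = -4 - 14 = -18)
(2 + z)² = (2 - 18)² = (-16)² = 256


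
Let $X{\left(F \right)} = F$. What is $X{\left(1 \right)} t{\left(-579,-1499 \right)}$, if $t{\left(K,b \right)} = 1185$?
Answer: $1185$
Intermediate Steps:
$X{\left(1 \right)} t{\left(-579,-1499 \right)} = 1 \cdot 1185 = 1185$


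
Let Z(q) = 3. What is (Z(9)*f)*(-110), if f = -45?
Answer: 14850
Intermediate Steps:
(Z(9)*f)*(-110) = (3*(-45))*(-110) = -135*(-110) = 14850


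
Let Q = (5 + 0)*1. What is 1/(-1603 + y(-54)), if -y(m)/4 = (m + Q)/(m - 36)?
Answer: -45/72233 ≈ -0.00062298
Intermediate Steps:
Q = 5 (Q = 5*1 = 5)
y(m) = -4*(5 + m)/(-36 + m) (y(m) = -4*(m + 5)/(m - 36) = -4*(5 + m)/(-36 + m))
1/(-1603 + y(-54)) = 1/(-1603 + 4*(-5 - 1*(-54))/(-36 - 54)) = 1/(-1603 + 4*(-5 + 54)/(-90)) = 1/(-1603 + 4*(-1/90)*49) = 1/(-1603 - 98/45) = 1/(-72233/45) = -45/72233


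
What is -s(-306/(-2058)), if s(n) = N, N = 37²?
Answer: -1369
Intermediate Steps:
N = 1369
s(n) = 1369
-s(-306/(-2058)) = -1*1369 = -1369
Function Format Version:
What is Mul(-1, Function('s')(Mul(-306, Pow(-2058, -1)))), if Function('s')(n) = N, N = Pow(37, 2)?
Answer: -1369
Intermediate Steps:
N = 1369
Function('s')(n) = 1369
Mul(-1, Function('s')(Mul(-306, Pow(-2058, -1)))) = Mul(-1, 1369) = -1369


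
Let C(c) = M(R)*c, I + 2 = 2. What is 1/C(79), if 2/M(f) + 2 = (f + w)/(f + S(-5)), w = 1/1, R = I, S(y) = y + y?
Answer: -21/1580 ≈ -0.013291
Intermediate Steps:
S(y) = 2*y
I = 0 (I = -2 + 2 = 0)
R = 0
w = 1
M(f) = 2/(-2 + (1 + f)/(-10 + f)) (M(f) = 2/(-2 + (f + 1)/(f + 2*(-5))) = 2/(-2 + (1 + f)/(f - 10)) = 2/(-2 + (1 + f)/(-10 + f)))
C(c) = -20*c/21 (C(c) = (2*(10 - 1*0)/(-21 + 0))*c = (2*(10 + 0)/(-21))*c = (2*(-1/21)*10)*c = -20*c/21)
1/C(79) = 1/(-20/21*79) = 1/(-1580/21) = -21/1580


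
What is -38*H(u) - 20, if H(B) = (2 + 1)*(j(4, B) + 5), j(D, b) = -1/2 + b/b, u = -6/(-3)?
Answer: -647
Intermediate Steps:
u = 2 (u = -6*(-⅓) = 2)
j(D, b) = ½ (j(D, b) = -1*½ + 1 = -½ + 1 = ½)
H(B) = 33/2 (H(B) = (2 + 1)*(½ + 5) = 3*(11/2) = 33/2)
-38*H(u) - 20 = -38*33/2 - 20 = -627 - 20 = -647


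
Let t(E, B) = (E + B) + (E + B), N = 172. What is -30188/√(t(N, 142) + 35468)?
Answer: -7547*√141/564 ≈ -158.89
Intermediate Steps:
t(E, B) = 2*B + 2*E (t(E, B) = (B + E) + (B + E) = 2*B + 2*E)
-30188/√(t(N, 142) + 35468) = -30188/√((2*142 + 2*172) + 35468) = -30188/√((284 + 344) + 35468) = -30188/√(628 + 35468) = -30188*√141/2256 = -7547*√141/564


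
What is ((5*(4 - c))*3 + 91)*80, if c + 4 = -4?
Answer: 21680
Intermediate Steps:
c = -8 (c = -4 - 4 = -8)
((5*(4 - c))*3 + 91)*80 = ((5*(4 - 1*(-8)))*3 + 91)*80 = ((5*(4 + 8))*3 + 91)*80 = ((5*12)*3 + 91)*80 = (60*3 + 91)*80 = (180 + 91)*80 = 271*80 = 21680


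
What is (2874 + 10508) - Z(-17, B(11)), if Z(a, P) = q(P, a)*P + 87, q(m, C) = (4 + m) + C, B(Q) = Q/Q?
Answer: 13307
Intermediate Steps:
B(Q) = 1
q(m, C) = 4 + C + m
Z(a, P) = 87 + P*(4 + P + a) (Z(a, P) = (4 + a + P)*P + 87 = (4 + P + a)*P + 87 = P*(4 + P + a) + 87 = 87 + P*(4 + P + a))
(2874 + 10508) - Z(-17, B(11)) = (2874 + 10508) - (87 + 1*(4 + 1 - 17)) = 13382 - (87 + 1*(-12)) = 13382 - (87 - 12) = 13382 - 1*75 = 13382 - 75 = 13307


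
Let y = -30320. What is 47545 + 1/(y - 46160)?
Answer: 3636241599/76480 ≈ 47545.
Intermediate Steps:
47545 + 1/(y - 46160) = 47545 + 1/(-30320 - 46160) = 47545 + 1/(-76480) = 47545 - 1/76480 = 3636241599/76480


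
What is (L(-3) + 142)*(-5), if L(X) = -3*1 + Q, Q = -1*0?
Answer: -695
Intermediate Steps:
Q = 0
L(X) = -3 (L(X) = -3*1 + 0 = -3 + 0 = -3)
(L(-3) + 142)*(-5) = (-3 + 142)*(-5) = 139*(-5) = -695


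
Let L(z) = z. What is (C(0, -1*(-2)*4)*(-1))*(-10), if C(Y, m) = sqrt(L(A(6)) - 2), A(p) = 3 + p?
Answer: 10*sqrt(7) ≈ 26.458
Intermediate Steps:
C(Y, m) = sqrt(7) (C(Y, m) = sqrt((3 + 6) - 2) = sqrt(9 - 2) = sqrt(7))
(C(0, -1*(-2)*4)*(-1))*(-10) = (sqrt(7)*(-1))*(-10) = -sqrt(7)*(-10) = 10*sqrt(7)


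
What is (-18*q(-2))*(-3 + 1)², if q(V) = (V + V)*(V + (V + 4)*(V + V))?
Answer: -2880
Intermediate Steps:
q(V) = 2*V*(V + 2*V*(4 + V)) (q(V) = (2*V)*(V + (4 + V)*(2*V)) = (2*V)*(V + 2*V*(4 + V)) = 2*V*(V + 2*V*(4 + V)))
(-18*q(-2))*(-3 + 1)² = (-18*(-2)²*(18 + 4*(-2)))*(-3 + 1)² = -72*(18 - 8)*(-2)² = -72*10*4 = -18*40*4 = -720*4 = -2880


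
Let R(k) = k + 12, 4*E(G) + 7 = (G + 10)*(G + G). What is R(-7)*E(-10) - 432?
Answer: -1763/4 ≈ -440.75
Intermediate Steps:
E(G) = -7/4 + G*(10 + G)/2 (E(G) = -7/4 + ((G + 10)*(G + G))/4 = -7/4 + ((10 + G)*(2*G))/4 = -7/4 + (2*G*(10 + G))/4 = -7/4 + G*(10 + G)/2)
R(k) = 12 + k
R(-7)*E(-10) - 432 = (12 - 7)*(-7/4 + (½)*(-10)² + 5*(-10)) - 432 = 5*(-7/4 + (½)*100 - 50) - 432 = 5*(-7/4 + 50 - 50) - 432 = 5*(-7/4) - 432 = -35/4 - 432 = -1763/4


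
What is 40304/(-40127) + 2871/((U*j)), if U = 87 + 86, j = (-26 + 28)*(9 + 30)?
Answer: -142885853/180491246 ≈ -0.79165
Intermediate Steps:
j = 78 (j = 2*39 = 78)
U = 173
40304/(-40127) + 2871/((U*j)) = 40304/(-40127) + 2871/((173*78)) = 40304*(-1/40127) + 2871/13494 = -40304/40127 + 2871*(1/13494) = -40304/40127 + 957/4498 = -142885853/180491246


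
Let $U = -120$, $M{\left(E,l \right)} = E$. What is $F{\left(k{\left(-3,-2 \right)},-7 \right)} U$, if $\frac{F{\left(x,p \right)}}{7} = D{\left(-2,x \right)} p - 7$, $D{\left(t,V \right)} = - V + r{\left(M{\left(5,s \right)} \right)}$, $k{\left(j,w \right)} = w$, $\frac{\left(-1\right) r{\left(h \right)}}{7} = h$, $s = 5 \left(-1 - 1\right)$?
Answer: $-188160$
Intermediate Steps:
$s = -10$ ($s = 5 \left(-2\right) = -10$)
$r{\left(h \right)} = - 7 h$
$D{\left(t,V \right)} = -35 - V$ ($D{\left(t,V \right)} = - V - 35 = -35 - V$)
$F{\left(x,p \right)} = -49 + 7 p \left(-35 - x\right)$ ($F{\left(x,p \right)} = 7 \left(\left(-35 - x\right) p - 7\right) = 7 \left(p \left(-35 - x\right) - 7\right) = 7 \left(-7 + p \left(-35 - x\right)\right) = -49 + 7 p \left(-35 - x\right)$)
$F{\left(k{\left(-3,-2 \right)},-7 \right)} U = \left(-49 - - 49 \left(35 - 2\right)\right) \left(-120\right) = \left(-49 - \left(-49\right) 33\right) \left(-120\right) = \left(-49 + 1617\right) \left(-120\right) = 1568 \left(-120\right) = -188160$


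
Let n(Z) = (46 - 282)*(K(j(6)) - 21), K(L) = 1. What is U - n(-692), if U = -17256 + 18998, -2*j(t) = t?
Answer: -2978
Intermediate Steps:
j(t) = -t/2
n(Z) = 4720 (n(Z) = (46 - 282)*(1 - 21) = -236*(-20) = 4720)
U = 1742
U - n(-692) = 1742 - 1*4720 = 1742 - 4720 = -2978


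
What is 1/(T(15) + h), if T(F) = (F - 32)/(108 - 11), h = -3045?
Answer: -97/295382 ≈ -0.00032839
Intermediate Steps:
T(F) = -32/97 + F/97 (T(F) = (-32 + F)/97 = (-32 + F)*(1/97) = -32/97 + F/97)
1/(T(15) + h) = 1/((-32/97 + (1/97)*15) - 3045) = 1/((-32/97 + 15/97) - 3045) = 1/(-17/97 - 3045) = 1/(-295382/97) = -97/295382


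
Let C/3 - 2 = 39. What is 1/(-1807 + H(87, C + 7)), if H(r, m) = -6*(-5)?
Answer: -1/1777 ≈ -0.00056275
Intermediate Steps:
C = 123 (C = 6 + 3*39 = 6 + 117 = 123)
H(r, m) = 30
1/(-1807 + H(87, C + 7)) = 1/(-1807 + 30) = 1/(-1777) = -1/1777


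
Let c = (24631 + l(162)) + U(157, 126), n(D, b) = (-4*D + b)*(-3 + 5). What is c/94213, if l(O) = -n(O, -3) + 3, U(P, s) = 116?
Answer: 26052/94213 ≈ 0.27652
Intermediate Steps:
n(D, b) = -8*D + 2*b (n(D, b) = (b - 4*D)*2 = -8*D + 2*b)
l(O) = 9 + 8*O (l(O) = -(-8*O + 2*(-3)) + 3 = -(-8*O - 6) + 3 = -(-6 - 8*O) + 3 = (6 + 8*O) + 3 = 9 + 8*O)
c = 26052 (c = (24631 + (9 + 8*162)) + 116 = (24631 + (9 + 1296)) + 116 = (24631 + 1305) + 116 = 25936 + 116 = 26052)
c/94213 = 26052/94213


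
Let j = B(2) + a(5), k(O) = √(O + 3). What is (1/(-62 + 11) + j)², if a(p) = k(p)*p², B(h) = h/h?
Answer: 13007500/2601 + 5000*√2/51 ≈ 5139.6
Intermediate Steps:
k(O) = √(3 + O)
B(h) = 1
a(p) = p²*√(3 + p) (a(p) = √(3 + p)*p² = p²*√(3 + p))
j = 1 + 50*√2 (j = 1 + 5²*√(3 + 5) = 1 + 25*√8 = 1 + 25*(2*√2) = 1 + 50*√2 ≈ 71.711)
(1/(-62 + 11) + j)² = (1/(-62 + 11) + (1 + 50*√2))² = (1/(-51) + (1 + 50*√2))² = (-1/51 + (1 + 50*√2))² = (50/51 + 50*√2)²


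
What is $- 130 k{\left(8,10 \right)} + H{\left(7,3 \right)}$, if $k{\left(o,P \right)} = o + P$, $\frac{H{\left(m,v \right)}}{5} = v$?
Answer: $-2325$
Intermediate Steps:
$H{\left(m,v \right)} = 5 v$
$k{\left(o,P \right)} = P + o$
$- 130 k{\left(8,10 \right)} + H{\left(7,3 \right)} = - 130 \left(10 + 8\right) + 5 \cdot 3 = \left(-130\right) 18 + 15 = -2340 + 15 = -2325$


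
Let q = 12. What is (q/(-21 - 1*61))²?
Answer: 36/1681 ≈ 0.021416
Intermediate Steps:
(q/(-21 - 1*61))² = (12/(-21 - 1*61))² = (12/(-21 - 61))² = (12/(-82))² = (12*(-1/82))² = (-6/41)² = 36/1681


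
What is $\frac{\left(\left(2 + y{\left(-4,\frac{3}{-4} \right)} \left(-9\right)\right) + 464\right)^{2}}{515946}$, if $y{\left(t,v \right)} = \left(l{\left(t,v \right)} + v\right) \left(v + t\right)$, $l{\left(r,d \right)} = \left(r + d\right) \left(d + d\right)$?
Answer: $\frac{558518689}{528328704} \approx 1.0571$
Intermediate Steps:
$l{\left(r,d \right)} = 2 d \left(d + r\right)$ ($l{\left(r,d \right)} = \left(d + r\right) 2 d = 2 d \left(d + r\right)$)
$y{\left(t,v \right)} = \left(t + v\right) \left(v + 2 v \left(t + v\right)\right)$ ($y{\left(t,v \right)} = \left(2 v \left(v + t\right) + v\right) \left(v + t\right) = \left(2 v \left(t + v\right) + v\right) \left(t + v\right) = \left(v + 2 v \left(t + v\right)\right) \left(t + v\right) = \left(t + v\right) \left(v + 2 v \left(t + v\right)\right)$)
$\frac{\left(\left(2 + y{\left(-4,\frac{3}{-4} \right)} \left(-9\right)\right) + 464\right)^{2}}{515946} = \frac{\left(\left(2 + \frac{3}{-4} \left(-4 + \frac{3}{-4} + 2 \left(-4\right) \left(-4 + \frac{3}{-4}\right) + 2 \frac{3}{-4} \left(-4 + \frac{3}{-4}\right)\right) \left(-9\right)\right) + 464\right)^{2}}{515946} = \left(\left(2 + 3 \left(- \frac{1}{4}\right) \left(-4 + 3 \left(- \frac{1}{4}\right) + 2 \left(-4\right) \left(-4 + 3 \left(- \frac{1}{4}\right)\right) + 2 \cdot 3 \left(- \frac{1}{4}\right) \left(-4 + 3 \left(- \frac{1}{4}\right)\right)\right) \left(-9\right)\right) + 464\right)^{2} \cdot \frac{1}{515946} = \left(\left(2 + - \frac{3 \left(-4 - \frac{3}{4} + 2 \left(-4\right) \left(-4 - \frac{3}{4}\right) + 2 \left(- \frac{3}{4}\right) \left(-4 - \frac{3}{4}\right)\right)}{4} \left(-9\right)\right) + 464\right)^{2} \cdot \frac{1}{515946} = \left(\left(2 + - \frac{3 \left(-4 - \frac{3}{4} + 2 \left(-4\right) \left(- \frac{19}{4}\right) + 2 \left(- \frac{3}{4}\right) \left(- \frac{19}{4}\right)\right)}{4} \left(-9\right)\right) + 464\right)^{2} \cdot \frac{1}{515946} = \left(\left(2 + - \frac{3 \left(-4 - \frac{3}{4} + 38 + \frac{57}{8}\right)}{4} \left(-9\right)\right) + 464\right)^{2} \cdot \frac{1}{515946} = \left(\left(2 + \left(- \frac{3}{4}\right) \frac{323}{8} \left(-9\right)\right) + 464\right)^{2} \cdot \frac{1}{515946} = \left(\left(2 - - \frac{8721}{32}\right) + 464\right)^{2} \cdot \frac{1}{515946} = \left(\left(2 + \frac{8721}{32}\right) + 464\right)^{2} \cdot \frac{1}{515946} = \left(\frac{8785}{32} + 464\right)^{2} \cdot \frac{1}{515946} = \left(\frac{23633}{32}\right)^{2} \cdot \frac{1}{515946} = \frac{558518689}{1024} \cdot \frac{1}{515946} = \frac{558518689}{528328704}$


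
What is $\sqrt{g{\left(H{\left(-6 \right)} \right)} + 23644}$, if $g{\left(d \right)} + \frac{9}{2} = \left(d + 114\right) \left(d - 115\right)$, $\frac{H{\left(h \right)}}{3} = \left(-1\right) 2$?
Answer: $\frac{\sqrt{42286}}{2} \approx 102.82$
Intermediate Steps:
$H{\left(h \right)} = -6$ ($H{\left(h \right)} = 3 \left(\left(-1\right) 2\right) = 3 \left(-2\right) = -6$)
$g{\left(d \right)} = - \frac{9}{2} + \left(-115 + d\right) \left(114 + d\right)$ ($g{\left(d \right)} = - \frac{9}{2} + \left(d + 114\right) \left(d - 115\right) = - \frac{9}{2} + \left(114 + d\right) \left(-115 + d\right) = - \frac{9}{2} + \left(-115 + d\right) \left(114 + d\right)$)
$\sqrt{g{\left(H{\left(-6 \right)} \right)} + 23644} = \sqrt{\left(- \frac{26229}{2} + \left(-6\right)^{2} - -6\right) + 23644} = \sqrt{\left(- \frac{26229}{2} + 36 + 6\right) + 23644} = \sqrt{- \frac{26145}{2} + 23644} = \sqrt{\frac{21143}{2}} = \frac{\sqrt{42286}}{2}$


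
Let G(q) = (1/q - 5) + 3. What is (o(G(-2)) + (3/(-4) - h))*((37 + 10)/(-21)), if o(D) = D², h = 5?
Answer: -47/42 ≈ -1.1190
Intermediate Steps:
G(q) = -2 + 1/q (G(q) = (-5 + 1/q) + 3 = -2 + 1/q)
(o(G(-2)) + (3/(-4) - h))*((37 + 10)/(-21)) = ((-2 + 1/(-2))² + (3/(-4) - 1*5))*((37 + 10)/(-21)) = ((-2 - ½)² + (3*(-¼) - 5))*(47*(-1/21)) = ((-5/2)² + (-¾ - 5))*(-47/21) = (25/4 - 23/4)*(-47/21) = (½)*(-47/21) = -47/42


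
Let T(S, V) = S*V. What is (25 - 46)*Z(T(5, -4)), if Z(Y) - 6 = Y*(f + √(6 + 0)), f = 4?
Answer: 1554 + 420*√6 ≈ 2582.8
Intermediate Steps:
Z(Y) = 6 + Y*(4 + √6) (Z(Y) = 6 + Y*(4 + √(6 + 0)) = 6 + Y*(4 + √6))
(25 - 46)*Z(T(5, -4)) = (25 - 46)*(6 + 4*(5*(-4)) + (5*(-4))*√6) = -21*(6 + 4*(-20) - 20*√6) = -21*(6 - 80 - 20*√6) = -21*(-74 - 20*√6) = 1554 + 420*√6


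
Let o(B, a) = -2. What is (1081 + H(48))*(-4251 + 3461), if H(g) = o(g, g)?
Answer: -852410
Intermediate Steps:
H(g) = -2
(1081 + H(48))*(-4251 + 3461) = (1081 - 2)*(-4251 + 3461) = 1079*(-790) = -852410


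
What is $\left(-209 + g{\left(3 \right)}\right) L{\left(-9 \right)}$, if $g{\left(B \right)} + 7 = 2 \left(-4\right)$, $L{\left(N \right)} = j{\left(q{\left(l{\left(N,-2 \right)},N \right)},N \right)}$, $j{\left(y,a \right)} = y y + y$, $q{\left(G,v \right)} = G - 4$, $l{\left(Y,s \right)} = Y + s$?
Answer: $-47040$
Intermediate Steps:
$q{\left(G,v \right)} = -4 + G$ ($q{\left(G,v \right)} = G - 4 = -4 + G$)
$j{\left(y,a \right)} = y + y^{2}$ ($j{\left(y,a \right)} = y^{2} + y = y + y^{2}$)
$L{\left(N \right)} = \left(-6 + N\right) \left(-5 + N\right)$ ($L{\left(N \right)} = \left(-4 + \left(N - 2\right)\right) \left(1 + \left(-4 + \left(N - 2\right)\right)\right) = \left(-4 + \left(-2 + N\right)\right) \left(1 + \left(-4 + \left(-2 + N\right)\right)\right) = \left(-6 + N\right) \left(1 + \left(-6 + N\right)\right) = \left(-6 + N\right) \left(-5 + N\right)$)
$g{\left(B \right)} = -15$ ($g{\left(B \right)} = -7 + 2 \left(-4\right) = -7 - 8 = -15$)
$\left(-209 + g{\left(3 \right)}\right) L{\left(-9 \right)} = \left(-209 - 15\right) \left(-6 - 9\right) \left(-5 - 9\right) = - 224 \left(\left(-15\right) \left(-14\right)\right) = \left(-224\right) 210 = -47040$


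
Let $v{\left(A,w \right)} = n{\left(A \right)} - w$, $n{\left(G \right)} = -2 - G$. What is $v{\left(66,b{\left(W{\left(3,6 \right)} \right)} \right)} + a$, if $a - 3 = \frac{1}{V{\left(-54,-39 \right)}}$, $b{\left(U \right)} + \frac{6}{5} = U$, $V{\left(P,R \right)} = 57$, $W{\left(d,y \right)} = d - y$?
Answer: $- \frac{17323}{285} \approx -60.782$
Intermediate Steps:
$b{\left(U \right)} = - \frac{6}{5} + U$
$a = \frac{172}{57}$ ($a = 3 + \frac{1}{57} = \frac{172}{57} \approx 3.0175$)
$v{\left(A,w \right)} = -2 - A - w$ ($v{\left(A,w \right)} = \left(-2 - A\right) - w = -2 - A - w$)
$v{\left(66,b{\left(W{\left(3,6 \right)} \right)} \right)} + a = \left(-2 - 66 - \left(- \frac{6}{5} + \left(3 - 6\right)\right)\right) + \frac{172}{57} = \left(-2 - 66 - \left(- \frac{6}{5} - 3\right)\right) + \frac{172}{57} = \left(-2 - 66 - - \frac{21}{5}\right) + \frac{172}{57} = \left(-2 - 66 + \frac{21}{5}\right) + \frac{172}{57} = - \frac{319}{5} + \frac{172}{57} = - \frac{17323}{285}$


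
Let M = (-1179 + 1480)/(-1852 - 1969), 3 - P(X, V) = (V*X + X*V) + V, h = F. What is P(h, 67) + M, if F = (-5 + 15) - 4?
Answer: -3316929/3821 ≈ -868.08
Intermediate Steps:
F = 6 (F = 10 - 4 = 6)
h = 6
P(X, V) = 3 - V - 2*V*X (P(X, V) = 3 - ((V*X + X*V) + V) = 3 - ((V*X + V*X) + V) = 3 - (2*V*X + V) = 3 - (V + 2*V*X) = 3 + (-V - 2*V*X) = 3 - V - 2*V*X)
M = -301/3821 (M = 301/(-3821) = 301*(-1/3821) = -301/3821 ≈ -0.078775)
P(h, 67) + M = (3 - 1*67 - 2*67*6) - 301/3821 = (3 - 67 - 804) - 301/3821 = -868 - 301/3821 = -3316929/3821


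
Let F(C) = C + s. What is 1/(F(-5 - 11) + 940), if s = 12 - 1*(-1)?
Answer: 1/937 ≈ 0.0010672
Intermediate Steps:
s = 13 (s = 12 + 1 = 13)
F(C) = 13 + C (F(C) = C + 13 = 13 + C)
1/(F(-5 - 11) + 940) = 1/((13 + (-5 - 11)) + 940) = 1/((13 - 16) + 940) = 1/(-3 + 940) = 1/937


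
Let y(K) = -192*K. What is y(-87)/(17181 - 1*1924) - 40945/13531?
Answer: -398676041/206442467 ≈ -1.9312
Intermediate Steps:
y(-87)/(17181 - 1*1924) - 40945/13531 = (-192*(-87))/(17181 - 1*1924) - 40945/13531 = 16704/(17181 - 1924) - 40945*1/13531 = 16704/15257 - 40945/13531 = -398676041/206442467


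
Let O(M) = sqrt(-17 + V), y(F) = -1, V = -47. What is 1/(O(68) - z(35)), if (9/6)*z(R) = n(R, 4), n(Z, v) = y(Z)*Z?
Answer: 105/2738 - 18*I/1369 ≈ 0.038349 - 0.013148*I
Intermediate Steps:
n(Z, v) = -Z
O(M) = 8*I (O(M) = sqrt(-17 - 47) = sqrt(-64) = 8*I)
z(R) = -2*R/3 (z(R) = 2*(-R)/3 = -2*R/3)
1/(O(68) - z(35)) = 1/(8*I - (-2)*35/3) = 1/(8*I - 1*(-70/3)) = 1/(8*I + 70/3) = 1/(70/3 + 8*I) = 9*(70/3 - 8*I)/5476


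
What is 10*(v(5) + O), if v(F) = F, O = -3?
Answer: 20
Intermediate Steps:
10*(v(5) + O) = 10*(5 - 3) = 10*2 = 20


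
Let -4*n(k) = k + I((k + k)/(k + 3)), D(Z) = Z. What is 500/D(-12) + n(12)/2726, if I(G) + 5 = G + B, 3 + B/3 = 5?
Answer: -6815219/163560 ≈ -41.668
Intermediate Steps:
B = 6 (B = -9 + 3*5 = -9 + 15 = 6)
I(G) = 1 + G (I(G) = -5 + (G + 6) = -5 + (6 + G) = 1 + G)
n(k) = -1/4 - k/4 - k/(2*(3 + k)) (n(k) = -(k + (1 + (k + k)/(k + 3)))/4 = -(k + (1 + (2*k)/(3 + k)))/4 = -(k + (1 + 2*k/(3 + k)))/4 = -(1 + k + 2*k/(3 + k))/4 = -1/4 - k/4 - k/(2*(3 + k)))
500/D(-12) + n(12)/2726 = 500/(-12) + ((-3 - 1*12**2 - 6*12)/(4*(3 + 12)))/2726 = 500*(-1/12) + ((1/4)*(-3 - 1*144 - 72)/15)*(1/2726) = -125/3 + ((1/4)*(1/15)*(-3 - 144 - 72))*(1/2726) = -125/3 + ((1/4)*(1/15)*(-219))*(1/2726) = -125/3 - 73/20*1/2726 = -125/3 - 73/54520 = -6815219/163560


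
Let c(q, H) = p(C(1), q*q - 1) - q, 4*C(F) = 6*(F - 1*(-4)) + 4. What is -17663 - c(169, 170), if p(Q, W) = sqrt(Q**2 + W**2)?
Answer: -17494 - 17*sqrt(11289601)/2 ≈ -46054.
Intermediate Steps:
C(F) = 7 + 3*F/2 (C(F) = (6*(F - 1*(-4)) + 4)/4 = (6*(F + 4) + 4)/4 = (6*(4 + F) + 4)/4 = ((24 + 6*F) + 4)/4 = (28 + 6*F)/4 = 7 + 3*F/2)
c(q, H) = sqrt(289/4 + (-1 + q**2)**2) - q (c(q, H) = sqrt((7 + (3/2)*1)**2 + (q*q - 1)**2) - q = sqrt((7 + 3/2)**2 + (q**2 - 1)**2) - q = sqrt((17/2)**2 + (-1 + q**2)**2) - q = sqrt(289/4 + (-1 + q**2)**2) - q)
-17663 - c(169, 170) = -17663 - (sqrt(289 + 4*(-1 + 169**2)**2)/2 - 1*169) = -17663 - (sqrt(289 + 4*(-1 + 28561)**2)/2 - 169) = -17663 - (sqrt(289 + 4*28560**2)/2 - 169) = -17663 - (sqrt(289 + 4*815673600)/2 - 169) = -17663 - (sqrt(289 + 3262694400)/2 - 169) = -17663 - (sqrt(3262694689)/2 - 169) = -17663 - ((17*sqrt(11289601))/2 - 169) = -17663 - (17*sqrt(11289601)/2 - 169) = -17663 - (-169 + 17*sqrt(11289601)/2) = -17663 + (169 - 17*sqrt(11289601)/2) = -17494 - 17*sqrt(11289601)/2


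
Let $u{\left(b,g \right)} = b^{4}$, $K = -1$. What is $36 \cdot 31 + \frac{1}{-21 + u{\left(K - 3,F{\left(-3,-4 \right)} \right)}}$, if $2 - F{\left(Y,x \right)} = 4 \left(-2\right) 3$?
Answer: $\frac{262261}{235} \approx 1116.0$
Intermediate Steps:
$F{\left(Y,x \right)} = 26$ ($F{\left(Y,x \right)} = 2 - 4 \left(-2\right) 3 = 2 - \left(-8\right) 3 = 2 - -24 = 2 + 24 = 26$)
$36 \cdot 31 + \frac{1}{-21 + u{\left(K - 3,F{\left(-3,-4 \right)} \right)}} = 36 \cdot 31 + \frac{1}{-21 + \left(-1 - 3\right)^{4}} = 1116 + \frac{1}{-21 + \left(-4\right)^{4}} = 1116 + \frac{1}{-21 + 256} = 1116 + \frac{1}{235} = \frac{262261}{235}$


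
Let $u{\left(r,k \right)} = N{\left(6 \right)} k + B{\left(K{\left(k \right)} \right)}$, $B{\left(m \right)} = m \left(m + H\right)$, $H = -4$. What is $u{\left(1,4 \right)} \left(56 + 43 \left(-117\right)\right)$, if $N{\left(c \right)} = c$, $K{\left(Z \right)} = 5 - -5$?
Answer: $-417900$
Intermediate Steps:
$K{\left(Z \right)} = 10$ ($K{\left(Z \right)} = 5 + 5 = 10$)
$B{\left(m \right)} = m \left(-4 + m\right)$ ($B{\left(m \right)} = m \left(m - 4\right) = m \left(-4 + m\right)$)
$u{\left(r,k \right)} = 60 + 6 k$ ($u{\left(r,k \right)} = 6 k + 10 \left(-4 + 10\right) = 6 k + 10 \cdot 6 = 6 k + 60 = 60 + 6 k$)
$u{\left(1,4 \right)} \left(56 + 43 \left(-117\right)\right) = \left(60 + 6 \cdot 4\right) \left(56 + 43 \left(-117\right)\right) = \left(60 + 24\right) \left(56 - 5031\right) = 84 \left(-4975\right) = -417900$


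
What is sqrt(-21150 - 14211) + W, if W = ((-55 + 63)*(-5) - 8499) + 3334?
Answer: -5205 + 3*I*sqrt(3929) ≈ -5205.0 + 188.05*I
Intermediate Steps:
W = -5205 (W = (8*(-5) - 8499) + 3334 = (-40 - 8499) + 3334 = -8539 + 3334 = -5205)
sqrt(-21150 - 14211) + W = sqrt(-21150 - 14211) - 5205 = sqrt(-35361) - 5205 = 3*I*sqrt(3929) - 5205 = -5205 + 3*I*sqrt(3929)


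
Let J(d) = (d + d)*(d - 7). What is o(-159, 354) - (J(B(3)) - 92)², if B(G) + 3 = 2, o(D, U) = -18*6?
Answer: -5884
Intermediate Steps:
o(D, U) = -108
B(G) = -1 (B(G) = -3 + 2 = -1)
J(d) = 2*d*(-7 + d) (J(d) = (2*d)*(-7 + d) = 2*d*(-7 + d))
o(-159, 354) - (J(B(3)) - 92)² = -108 - (2*(-1)*(-7 - 1) - 92)² = -108 - (2*(-1)*(-8) - 92)² = -108 - (16 - 92)² = -108 - 1*(-76)² = -108 - 1*5776 = -108 - 5776 = -5884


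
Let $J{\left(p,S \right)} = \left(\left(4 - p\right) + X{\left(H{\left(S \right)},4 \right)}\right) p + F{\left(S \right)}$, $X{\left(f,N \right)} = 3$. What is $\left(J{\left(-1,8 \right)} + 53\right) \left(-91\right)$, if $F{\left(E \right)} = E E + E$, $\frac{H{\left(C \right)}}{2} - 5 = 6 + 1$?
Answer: $-10647$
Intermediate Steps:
$H{\left(C \right)} = 24$ ($H{\left(C \right)} = 10 + 2 \left(6 + 1\right) = 10 + 2 \cdot 7 = 10 + 14 = 24$)
$F{\left(E \right)} = E + E^{2}$ ($F{\left(E \right)} = E^{2} + E = E + E^{2}$)
$J{\left(p,S \right)} = S \left(1 + S\right) + p \left(7 - p\right)$ ($J{\left(p,S \right)} = \left(\left(4 - p\right) + 3\right) p + S \left(1 + S\right) = \left(7 - p\right) p + S \left(1 + S\right) = p \left(7 - p\right) + S \left(1 + S\right) = S \left(1 + S\right) + p \left(7 - p\right)$)
$\left(J{\left(-1,8 \right)} + 53\right) \left(-91\right) = \left(\left(- \left(-1\right)^{2} + 7 \left(-1\right) + 8 \left(1 + 8\right)\right) + 53\right) \left(-91\right) = \left(\left(\left(-1\right) 1 - 7 + 8 \cdot 9\right) + 53\right) \left(-91\right) = \left(\left(-1 - 7 + 72\right) + 53\right) \left(-91\right) = \left(64 + 53\right) \left(-91\right) = 117 \left(-91\right) = -10647$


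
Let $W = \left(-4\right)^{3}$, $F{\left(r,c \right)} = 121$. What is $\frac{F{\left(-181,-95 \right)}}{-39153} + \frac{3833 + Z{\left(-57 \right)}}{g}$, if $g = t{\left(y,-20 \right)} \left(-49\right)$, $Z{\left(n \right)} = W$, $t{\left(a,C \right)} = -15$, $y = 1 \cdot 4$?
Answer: $\frac{49159574}{9592485} \approx 5.1248$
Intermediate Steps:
$y = 4$
$W = -64$
$Z{\left(n \right)} = -64$
$g = 735$ ($g = \left(-15\right) \left(-49\right) = 735$)
$\frac{F{\left(-181,-95 \right)}}{-39153} + \frac{3833 + Z{\left(-57 \right)}}{g} = \frac{121}{-39153} + \frac{3833 - 64}{735} = 121 \left(- \frac{1}{39153}\right) + 3769 \cdot \frac{1}{735} = - \frac{121}{39153} + \frac{3769}{735} = \frac{49159574}{9592485}$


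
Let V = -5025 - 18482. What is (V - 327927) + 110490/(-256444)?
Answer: -45061625593/128222 ≈ -3.5143e+5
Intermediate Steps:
V = -23507
(V - 327927) + 110490/(-256444) = (-23507 - 327927) + 110490/(-256444) = -351434 + 110490*(-1/256444) = -351434 - 55245/128222 = -45061625593/128222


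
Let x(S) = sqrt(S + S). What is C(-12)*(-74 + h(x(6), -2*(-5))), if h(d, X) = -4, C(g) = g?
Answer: 936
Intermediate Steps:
x(S) = sqrt(2)*sqrt(S) (x(S) = sqrt(2*S) = sqrt(2)*sqrt(S))
C(-12)*(-74 + h(x(6), -2*(-5))) = -12*(-74 - 4) = -12*(-78) = 936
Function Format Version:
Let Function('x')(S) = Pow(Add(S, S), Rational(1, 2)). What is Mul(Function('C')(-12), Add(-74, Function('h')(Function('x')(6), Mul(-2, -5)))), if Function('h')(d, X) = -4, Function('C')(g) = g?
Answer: 936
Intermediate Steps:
Function('x')(S) = Mul(Pow(2, Rational(1, 2)), Pow(S, Rational(1, 2))) (Function('x')(S) = Pow(Mul(2, S), Rational(1, 2)) = Mul(Pow(2, Rational(1, 2)), Pow(S, Rational(1, 2))))
Mul(Function('C')(-12), Add(-74, Function('h')(Function('x')(6), Mul(-2, -5)))) = Mul(-12, Add(-74, -4)) = Mul(-12, -78) = 936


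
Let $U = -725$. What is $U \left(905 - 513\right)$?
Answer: $-284200$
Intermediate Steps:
$U \left(905 - 513\right) = - 725 \left(905 - 513\right) = \left(-725\right) 392 = -284200$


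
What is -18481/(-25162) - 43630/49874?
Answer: -88048333/627464794 ≈ -0.14032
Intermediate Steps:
-18481/(-25162) - 43630/49874 = -18481*(-1/25162) - 43630*1/49874 = 18481/25162 - 21815/24937 = -88048333/627464794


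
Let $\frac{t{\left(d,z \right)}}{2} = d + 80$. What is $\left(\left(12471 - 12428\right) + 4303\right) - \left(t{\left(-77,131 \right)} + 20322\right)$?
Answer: $-15982$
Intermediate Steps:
$t{\left(d,z \right)} = 160 + 2 d$ ($t{\left(d,z \right)} = 2 \left(d + 80\right) = 2 \left(80 + d\right) = 160 + 2 d$)
$\left(\left(12471 - 12428\right) + 4303\right) - \left(t{\left(-77,131 \right)} + 20322\right) = \left(\left(12471 - 12428\right) + 4303\right) - \left(\left(160 + 2 \left(-77\right)\right) + 20322\right) = \left(43 + 4303\right) - \left(\left(160 - 154\right) + 20322\right) = 4346 - \left(6 + 20322\right) = 4346 - 20328 = -15982$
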